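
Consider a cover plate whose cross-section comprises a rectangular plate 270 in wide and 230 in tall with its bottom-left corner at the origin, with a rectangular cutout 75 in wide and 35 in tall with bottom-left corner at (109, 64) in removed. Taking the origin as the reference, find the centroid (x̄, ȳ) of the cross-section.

x̄ = 134.49 in, ȳ = 116.48 in

Part | A | x̄ᵢ | ȳᵢ | A·x̄ᵢ | A·ȳᵢ
plate | 62100.00 | 135.00 | 115.00 | 8383500.00 | 7141500.00
hole | -2625.00 | 146.50 | 81.50 | -384562.50 | -213937.50
Σ | 59475.00 |  |  | 7998937.50 | 6927562.50
x̄ = 7998937.50 / 59475.00 = 134.49 in
ȳ = 6927562.50 / 59475.00 = 116.48 in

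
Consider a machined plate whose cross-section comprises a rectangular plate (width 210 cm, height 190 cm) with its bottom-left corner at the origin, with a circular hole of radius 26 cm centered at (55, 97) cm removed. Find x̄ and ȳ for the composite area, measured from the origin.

x̄ = 107.81 cm, ȳ = 94.89 cm

plate: A = 210 × 190 = 39900.00, centroid at (105.00, 95.00).
hole: A = −π·26² = -2123.72, centroid at (55.00, 97.00).
ΣA = 37776.28 cm²
ΣAx̄ = (39900.00)(105.00) + (-2123.72)(55.00) = 4072695.59 cm³
ΣAȳ = (39900.00)(95.00) + (-2123.72)(97.00) = 3584499.49 cm³
x̄ = 4072695.59 / 37776.28 = 107.81 cm
ȳ = 3584499.49 / 37776.28 = 94.89 cm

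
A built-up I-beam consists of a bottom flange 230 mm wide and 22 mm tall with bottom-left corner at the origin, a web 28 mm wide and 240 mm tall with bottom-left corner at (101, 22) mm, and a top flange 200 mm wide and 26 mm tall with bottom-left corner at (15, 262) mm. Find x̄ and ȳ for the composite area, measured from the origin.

bottom flange: A = 230 × 22 = 5060.00, centroid at (115.00, 11.00).
web: A = 28 × 240 = 6720.00, centroid at (115.00, 142.00).
top flange: A = 200 × 26 = 5200.00, centroid at (115.00, 275.00).
ΣA = 16980.00 mm², ΣAx̄ = 1952700.00 mm³, ΣAȳ = 2439900.00 mm³.
x̄ = 1952700.00/16980.00 = 115.00 mm; ȳ = 2439900.00/16980.00 = 143.69 mm.

x̄ = 115.00 mm, ȳ = 143.69 mm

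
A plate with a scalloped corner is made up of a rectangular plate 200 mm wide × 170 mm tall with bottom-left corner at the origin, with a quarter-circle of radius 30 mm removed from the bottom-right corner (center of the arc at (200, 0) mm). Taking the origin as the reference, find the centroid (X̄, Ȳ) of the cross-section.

X̄ = 98.15 mm, Ȳ = 86.53 mm

plate: A = 200 × 170 = 34000.00, centroid at (100.00, 85.00).
removed quarter-circle: A = −¼π·30² = -706.86, centroid at (187.27, 12.73).
ΣA = 33293.14 mm², ΣAX̄ = 3267628.33 mm³, ΣAȲ = 2881000.00 mm³.
X̄ = 3267628.33/33293.14 = 98.15 mm; Ȳ = 2881000.00/33293.14 = 86.53 mm.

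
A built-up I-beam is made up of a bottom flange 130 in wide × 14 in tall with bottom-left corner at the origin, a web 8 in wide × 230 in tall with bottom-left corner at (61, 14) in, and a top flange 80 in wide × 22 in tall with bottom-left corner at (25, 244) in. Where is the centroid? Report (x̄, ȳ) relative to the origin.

Part | A | x̄ᵢ | ȳᵢ | A·x̄ᵢ | A·ȳᵢ
bottom flange | 1820.00 | 65.00 | 7.00 | 118300.00 | 12740.00
web | 1840.00 | 65.00 | 129.00 | 119600.00 | 237360.00
top flange | 1760.00 | 65.00 | 255.00 | 114400.00 | 448800.00
Σ | 5420.00 |  |  | 352300.00 | 698900.00
x̄ = 352300.00 / 5420.00 = 65.00 in
ȳ = 698900.00 / 5420.00 = 128.95 in

x̄ = 65.00 in, ȳ = 128.95 in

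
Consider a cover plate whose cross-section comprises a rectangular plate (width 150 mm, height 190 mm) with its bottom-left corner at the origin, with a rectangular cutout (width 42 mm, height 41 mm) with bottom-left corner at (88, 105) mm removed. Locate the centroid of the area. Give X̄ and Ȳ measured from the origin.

Part | A | x̄ᵢ | ȳᵢ | A·x̄ᵢ | A·ȳᵢ
plate | 28500.00 | 75.00 | 95.00 | 2137500.00 | 2707500.00
hole | -1722.00 | 109.00 | 125.50 | -187698.00 | -216111.00
Σ | 26778.00 |  |  | 1949802.00 | 2491389.00
X̄ = 1949802.00 / 26778.00 = 72.81 mm
Ȳ = 2491389.00 / 26778.00 = 93.04 mm

X̄ = 72.81 mm, Ȳ = 93.04 mm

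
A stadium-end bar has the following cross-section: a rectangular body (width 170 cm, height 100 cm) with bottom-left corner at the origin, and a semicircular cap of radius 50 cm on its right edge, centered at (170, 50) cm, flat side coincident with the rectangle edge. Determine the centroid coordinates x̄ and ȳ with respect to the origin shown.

Part | A | x̄ᵢ | ȳᵢ | A·x̄ᵢ | A·ȳᵢ
rectangular body | 17000.00 | 85.00 | 50.00 | 1445000.00 | 850000.00
semicircular end | 3926.99 | 191.22 | 50.00 | 750921.77 | 196349.54
Σ | 20926.99 |  |  | 2195921.77 | 1046349.54
x̄ = 2195921.77 / 20926.99 = 104.93 cm
ȳ = 1046349.54 / 20926.99 = 50.00 cm

x̄ = 104.93 cm, ȳ = 50.00 cm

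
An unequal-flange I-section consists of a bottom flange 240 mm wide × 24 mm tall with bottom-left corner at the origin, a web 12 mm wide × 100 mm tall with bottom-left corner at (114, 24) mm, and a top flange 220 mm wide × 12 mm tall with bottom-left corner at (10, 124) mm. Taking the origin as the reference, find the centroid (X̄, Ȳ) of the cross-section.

X̄ = 120.00 mm, Ȳ = 52.20 mm

Part | A | x̄ᵢ | ȳᵢ | A·x̄ᵢ | A·ȳᵢ
bottom flange | 5760.00 | 120.00 | 12.00 | 691200.00 | 69120.00
web | 1200.00 | 120.00 | 74.00 | 144000.00 | 88800.00
top flange | 2640.00 | 120.00 | 130.00 | 316800.00 | 343200.00
Σ | 9600.00 |  |  | 1152000.00 | 501120.00
X̄ = 1152000.00 / 9600.00 = 120.00 mm
Ȳ = 501120.00 / 9600.00 = 52.20 mm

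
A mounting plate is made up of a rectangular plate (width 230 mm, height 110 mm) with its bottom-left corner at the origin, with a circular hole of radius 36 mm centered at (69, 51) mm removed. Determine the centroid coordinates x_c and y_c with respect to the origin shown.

Part | A | x̄ᵢ | ȳᵢ | A·x̄ᵢ | A·ȳᵢ
plate | 25300.00 | 115.00 | 55.00 | 2909500.00 | 1391500.00
hole | -4071.50 | 69.00 | 51.00 | -280933.78 | -207646.71
Σ | 21228.50 |  |  | 2628566.22 | 1183853.29
x_c = 2628566.22 / 21228.50 = 123.82 mm
y_c = 1183853.29 / 21228.50 = 55.77 mm

x_c = 123.82 mm, y_c = 55.77 mm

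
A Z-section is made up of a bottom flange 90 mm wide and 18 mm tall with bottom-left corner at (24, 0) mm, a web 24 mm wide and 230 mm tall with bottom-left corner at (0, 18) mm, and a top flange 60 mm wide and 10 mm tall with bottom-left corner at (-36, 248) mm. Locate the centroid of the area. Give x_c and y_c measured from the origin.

bottom flange: A = 90 × 18 = 1620.00, centroid at (69.00, 9.00).
web: A = 24 × 230 = 5520.00, centroid at (12.00, 133.00).
top flange: A = 60 × 10 = 600.00, centroid at (-6.00, 253.00).
ΣA = 7740.00 mm²
ΣAx_c = (1620.00)(69.00) + (5520.00)(12.00) + (600.00)(-6.00) = 174420.00 mm³
ΣAy_c = (1620.00)(9.00) + (5520.00)(133.00) + (600.00)(253.00) = 900540.00 mm³
x_c = 174420.00 / 7740.00 = 22.53 mm
y_c = 900540.00 / 7740.00 = 116.35 mm

x_c = 22.53 mm, y_c = 116.35 mm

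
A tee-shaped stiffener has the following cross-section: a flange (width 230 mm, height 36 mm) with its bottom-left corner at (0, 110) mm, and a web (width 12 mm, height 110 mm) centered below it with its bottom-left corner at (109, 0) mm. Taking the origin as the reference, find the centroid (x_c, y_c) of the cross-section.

web: A = 12 × 110 = 1320.00, centroid at (115.00, 55.00).
flange: A = 230 × 36 = 8280.00, centroid at (115.00, 128.00).
ΣA = 9600.00 mm²
ΣAx_c = (1320.00)(115.00) + (8280.00)(115.00) = 1104000.00 mm³
ΣAy_c = (1320.00)(55.00) + (8280.00)(128.00) = 1132440.00 mm³
x_c = 1104000.00 / 9600.00 = 115.00 mm
y_c = 1132440.00 / 9600.00 = 117.96 mm

x_c = 115.00 mm, y_c = 117.96 mm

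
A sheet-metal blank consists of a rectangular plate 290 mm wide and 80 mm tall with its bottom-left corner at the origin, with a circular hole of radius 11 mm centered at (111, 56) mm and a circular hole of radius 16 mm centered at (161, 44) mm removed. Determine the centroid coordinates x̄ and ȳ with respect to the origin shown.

x̄ = 145.00 mm, ȳ = 39.58 mm

Part | A | x̄ᵢ | ȳᵢ | A·x̄ᵢ | A·ȳᵢ
plate | 23200.00 | 145.00 | 40.00 | 3364000.00 | 928000.00
hole 1 | -380.13 | 111.00 | 56.00 | -42194.73 | -21287.43
hole 2 | -804.25 | 161.00 | 44.00 | -129483.88 | -35386.90
Σ | 22015.62 |  |  | 3192321.39 | 871325.67
x̄ = 3192321.39 / 22015.62 = 145.00 mm
ȳ = 871325.67 / 22015.62 = 39.58 mm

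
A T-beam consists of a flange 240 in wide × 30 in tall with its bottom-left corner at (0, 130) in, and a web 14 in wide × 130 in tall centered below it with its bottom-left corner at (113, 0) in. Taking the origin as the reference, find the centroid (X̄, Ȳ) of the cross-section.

X̄ = 120.00 in, Ȳ = 128.86 in

Part | A | x̄ᵢ | ȳᵢ | A·x̄ᵢ | A·ȳᵢ
web | 1820.00 | 120.00 | 65.00 | 218400.00 | 118300.00
flange | 7200.00 | 120.00 | 145.00 | 864000.00 | 1044000.00
Σ | 9020.00 |  |  | 1082400.00 | 1162300.00
X̄ = 1082400.00 / 9020.00 = 120.00 in
Ȳ = 1162300.00 / 9020.00 = 128.86 in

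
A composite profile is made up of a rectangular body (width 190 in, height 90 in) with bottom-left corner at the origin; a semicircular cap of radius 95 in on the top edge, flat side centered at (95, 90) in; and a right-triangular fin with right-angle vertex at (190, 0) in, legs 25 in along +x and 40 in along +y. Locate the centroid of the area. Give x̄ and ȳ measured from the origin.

rectangular body: A = 190 × 90 = 17100.00, centroid at (95.00, 45.00).
semicircular top: A = ½π·95² = 14176.44, centroid at (95.00, 130.32).
triangular fin: A = ½·25·40 = 500.00, centroid at (198.33, 13.33).
ΣA = 31776.44 in², ΣAx̄ = 3070428.17 in³, ΣAȳ = 2623629.32 in³.
x̄ = 3070428.17/31776.44 = 96.63 in; ȳ = 2623629.32/31776.44 = 82.57 in.

x̄ = 96.63 in, ȳ = 82.57 in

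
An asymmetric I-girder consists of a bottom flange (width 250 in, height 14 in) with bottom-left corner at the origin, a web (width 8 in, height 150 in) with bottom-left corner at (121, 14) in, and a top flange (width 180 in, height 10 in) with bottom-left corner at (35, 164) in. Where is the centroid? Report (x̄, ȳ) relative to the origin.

x̄ = 125.00 in, ȳ = 67.00 in

Part | A | x̄ᵢ | ȳᵢ | A·x̄ᵢ | A·ȳᵢ
bottom flange | 3500.00 | 125.00 | 7.00 | 437500.00 | 24500.00
web | 1200.00 | 125.00 | 89.00 | 150000.00 | 106800.00
top flange | 1800.00 | 125.00 | 169.00 | 225000.00 | 304200.00
Σ | 6500.00 |  |  | 812500.00 | 435500.00
x̄ = 812500.00 / 6500.00 = 125.00 in
ȳ = 435500.00 / 6500.00 = 67.00 in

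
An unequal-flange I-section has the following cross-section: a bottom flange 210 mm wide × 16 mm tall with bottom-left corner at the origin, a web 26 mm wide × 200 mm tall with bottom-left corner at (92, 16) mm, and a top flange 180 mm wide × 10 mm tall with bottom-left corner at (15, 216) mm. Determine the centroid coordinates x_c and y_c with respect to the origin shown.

bottom flange: A = 210 × 16 = 3360.00, centroid at (105.00, 8.00).
web: A = 26 × 200 = 5200.00, centroid at (105.00, 116.00).
top flange: A = 180 × 10 = 1800.00, centroid at (105.00, 221.00).
ΣA = 10360.00 mm²
ΣAx_c = (3360.00)(105.00) + (5200.00)(105.00) + (1800.00)(105.00) = 1087800.00 mm³
ΣAy_c = (3360.00)(8.00) + (5200.00)(116.00) + (1800.00)(221.00) = 1027880.00 mm³
x_c = 1087800.00 / 10360.00 = 105.00 mm
y_c = 1027880.00 / 10360.00 = 99.22 mm

x_c = 105.00 mm, y_c = 99.22 mm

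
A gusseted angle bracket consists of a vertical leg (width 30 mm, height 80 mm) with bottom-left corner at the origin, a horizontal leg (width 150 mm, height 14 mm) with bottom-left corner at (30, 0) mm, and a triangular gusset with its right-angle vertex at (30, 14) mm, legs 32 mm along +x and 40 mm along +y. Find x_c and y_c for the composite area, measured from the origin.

x_c = 54.97 mm, y_c = 24.94 mm

Part | A | x̄ᵢ | ȳᵢ | A·x̄ᵢ | A·ȳᵢ
vertical leg | 2400.00 | 15.00 | 40.00 | 36000.00 | 96000.00
horizontal leg | 2100.00 | 105.00 | 7.00 | 220500.00 | 14700.00
gusset | 640.00 | 40.67 | 27.33 | 26026.67 | 17493.33
Σ | 5140.00 |  |  | 282526.67 | 128193.33
x_c = 282526.67 / 5140.00 = 54.97 mm
y_c = 128193.33 / 5140.00 = 24.94 mm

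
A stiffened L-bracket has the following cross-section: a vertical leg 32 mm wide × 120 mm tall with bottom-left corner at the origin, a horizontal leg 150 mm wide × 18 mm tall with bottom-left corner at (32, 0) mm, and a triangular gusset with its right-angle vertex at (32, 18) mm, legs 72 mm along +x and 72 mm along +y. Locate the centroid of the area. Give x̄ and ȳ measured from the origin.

Part | A | x̄ᵢ | ȳᵢ | A·x̄ᵢ | A·ȳᵢ
vertical leg | 3840.00 | 16.00 | 60.00 | 61440.00 | 230400.00
horizontal leg | 2700.00 | 107.00 | 9.00 | 288900.00 | 24300.00
gusset | 2592.00 | 56.00 | 42.00 | 145152.00 | 108864.00
Σ | 9132.00 |  |  | 495492.00 | 363564.00
x̄ = 495492.00 / 9132.00 = 54.26 mm
ȳ = 363564.00 / 9132.00 = 39.81 mm

x̄ = 54.26 mm, ȳ = 39.81 mm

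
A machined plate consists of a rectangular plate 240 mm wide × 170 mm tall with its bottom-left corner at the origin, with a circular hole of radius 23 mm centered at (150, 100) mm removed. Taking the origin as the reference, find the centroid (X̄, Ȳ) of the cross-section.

plate: A = 240 × 170 = 40800.00, centroid at (120.00, 85.00).
hole: A = −π·23² = -1661.90, centroid at (150.00, 100.00).
ΣA = 39138.10 mm², ΣAX̄ = 4646714.62 mm³, ΣAȲ = 3301809.75 mm³.
X̄ = 4646714.62/39138.10 = 118.73 mm; Ȳ = 3301809.75/39138.10 = 84.36 mm.

X̄ = 118.73 mm, Ȳ = 84.36 mm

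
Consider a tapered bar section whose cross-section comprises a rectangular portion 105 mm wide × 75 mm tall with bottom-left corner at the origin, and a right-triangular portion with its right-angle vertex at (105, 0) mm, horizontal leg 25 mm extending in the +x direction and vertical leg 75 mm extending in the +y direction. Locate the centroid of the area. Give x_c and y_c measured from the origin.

x_c = 58.97 mm, y_c = 36.17 mm

rectangular portion: A = 105 × 75 = 7875.00, centroid at (52.50, 37.50).
triangular portion: A = ½·25·75 = 937.50, centroid at (113.33, 25.00).
ΣA = 8812.50 mm²
ΣAx_c = (7875.00)(52.50) + (937.50)(113.33) = 519687.50 mm³
ΣAy_c = (7875.00)(37.50) + (937.50)(25.00) = 318750.00 mm³
x_c = 519687.50 / 8812.50 = 58.97 mm
y_c = 318750.00 / 8812.50 = 36.17 mm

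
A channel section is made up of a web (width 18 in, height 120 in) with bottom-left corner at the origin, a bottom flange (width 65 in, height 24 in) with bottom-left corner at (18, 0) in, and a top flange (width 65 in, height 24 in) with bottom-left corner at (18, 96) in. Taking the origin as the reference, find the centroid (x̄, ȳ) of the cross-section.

web: A = 18 × 120 = 2160.00, centroid at (9.00, 60.00).
bottom flange: A = 65 × 24 = 1560.00, centroid at (50.50, 12.00).
top flange: A = 65 × 24 = 1560.00, centroid at (50.50, 108.00).
ΣA = 5280.00 in², ΣAx̄ = 177000.00 in³, ΣAȳ = 316800.00 in³.
x̄ = 177000.00/5280.00 = 33.52 in; ȳ = 316800.00/5280.00 = 60.00 in.

x̄ = 33.52 in, ȳ = 60.00 in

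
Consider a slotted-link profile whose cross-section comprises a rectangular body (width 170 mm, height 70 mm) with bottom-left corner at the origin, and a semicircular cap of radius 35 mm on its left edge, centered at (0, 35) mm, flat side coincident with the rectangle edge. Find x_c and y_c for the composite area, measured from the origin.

rectangular body: A = 170 × 70 = 11900.00, centroid at (85.00, 35.00).
semicircular end: A = ½π·35² = 1924.23, centroid at (-14.85, 35.00).
ΣA = 13824.23 mm², ΣAx_c = 982916.67 mm³, ΣAy_c = 483847.89 mm³.
x_c = 982916.67/13824.23 = 71.10 mm; y_c = 483847.89/13824.23 = 35.00 mm.

x_c = 71.10 mm, y_c = 35.00 mm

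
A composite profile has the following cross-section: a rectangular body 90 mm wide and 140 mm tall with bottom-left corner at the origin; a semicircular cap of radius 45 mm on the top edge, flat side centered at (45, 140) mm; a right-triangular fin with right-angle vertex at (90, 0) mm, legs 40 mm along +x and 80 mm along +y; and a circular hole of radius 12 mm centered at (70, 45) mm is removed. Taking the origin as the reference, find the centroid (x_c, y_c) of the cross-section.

x_c = 49.85 mm, y_c = 83.31 mm

Part | A | x̄ᵢ | ȳᵢ | A·x̄ᵢ | A·ȳᵢ
rectangular body | 12600.00 | 45.00 | 70.00 | 567000.00 | 882000.00
semicircular top | 3180.86 | 45.00 | 159.10 | 143138.82 | 506070.76
triangular fin | 1600.00 | 103.33 | 26.67 | 165333.33 | 42666.67
hole | -452.39 | 70.00 | 45.00 | -31667.25 | -20357.52
Σ | 16928.47 |  |  | 843804.89 | 1410379.90
x_c = 843804.89 / 16928.47 = 49.85 mm
y_c = 1410379.90 / 16928.47 = 83.31 mm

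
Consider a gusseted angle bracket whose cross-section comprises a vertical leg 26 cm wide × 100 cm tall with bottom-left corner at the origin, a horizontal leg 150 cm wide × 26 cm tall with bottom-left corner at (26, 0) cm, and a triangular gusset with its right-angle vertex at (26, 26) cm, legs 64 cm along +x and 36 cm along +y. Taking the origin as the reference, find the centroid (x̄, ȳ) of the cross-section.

x̄ = 63.02 cm, ȳ = 29.34 cm

Part | A | x̄ᵢ | ȳᵢ | A·x̄ᵢ | A·ȳᵢ
vertical leg | 2600.00 | 13.00 | 50.00 | 33800.00 | 130000.00
horizontal leg | 3900.00 | 101.00 | 13.00 | 393900.00 | 50700.00
gusset | 1152.00 | 47.33 | 38.00 | 54528.00 | 43776.00
Σ | 7652.00 |  |  | 482228.00 | 224476.00
x̄ = 482228.00 / 7652.00 = 63.02 cm
ȳ = 224476.00 / 7652.00 = 29.34 cm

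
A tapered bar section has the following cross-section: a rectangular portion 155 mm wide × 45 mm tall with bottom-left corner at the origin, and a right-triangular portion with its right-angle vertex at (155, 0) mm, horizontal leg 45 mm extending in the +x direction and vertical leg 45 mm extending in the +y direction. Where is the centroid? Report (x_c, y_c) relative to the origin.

x_c = 89.23 mm, y_c = 21.55 mm

rectangular portion: A = 155 × 45 = 6975.00, centroid at (77.50, 22.50).
triangular portion: A = ½·45·45 = 1012.50, centroid at (170.00, 15.00).
ΣA = 7987.50 mm²
ΣAx_c = (6975.00)(77.50) + (1012.50)(170.00) = 712687.50 mm³
ΣAy_c = (6975.00)(22.50) + (1012.50)(15.00) = 172125.00 mm³
x_c = 712687.50 / 7987.50 = 89.23 mm
y_c = 172125.00 / 7987.50 = 21.55 mm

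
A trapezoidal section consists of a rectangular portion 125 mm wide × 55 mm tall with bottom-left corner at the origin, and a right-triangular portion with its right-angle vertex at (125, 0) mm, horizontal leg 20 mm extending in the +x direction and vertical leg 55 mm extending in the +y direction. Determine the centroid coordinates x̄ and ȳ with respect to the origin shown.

x̄ = 67.62 mm, ȳ = 26.82 mm

Part | A | x̄ᵢ | ȳᵢ | A·x̄ᵢ | A·ȳᵢ
rectangular portion | 6875.00 | 62.50 | 27.50 | 429687.50 | 189062.50
triangular portion | 550.00 | 131.67 | 18.33 | 72416.67 | 10083.33
Σ | 7425.00 |  |  | 502104.17 | 199145.83
x̄ = 502104.17 / 7425.00 = 67.62 mm
ȳ = 199145.83 / 7425.00 = 26.82 mm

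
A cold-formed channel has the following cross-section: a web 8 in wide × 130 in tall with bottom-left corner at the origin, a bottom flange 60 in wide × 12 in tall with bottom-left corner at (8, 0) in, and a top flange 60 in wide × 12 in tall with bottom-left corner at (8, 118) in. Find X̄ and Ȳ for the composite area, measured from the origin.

web: A = 8 × 130 = 1040.00, centroid at (4.00, 65.00).
bottom flange: A = 60 × 12 = 720.00, centroid at (38.00, 6.00).
top flange: A = 60 × 12 = 720.00, centroid at (38.00, 124.00).
ΣA = 2480.00 in², ΣAX̄ = 58880.00 in³, ΣAȲ = 161200.00 in³.
X̄ = 58880.00/2480.00 = 23.74 in; Ȳ = 161200.00/2480.00 = 65.00 in.

X̄ = 23.74 in, Ȳ = 65.00 in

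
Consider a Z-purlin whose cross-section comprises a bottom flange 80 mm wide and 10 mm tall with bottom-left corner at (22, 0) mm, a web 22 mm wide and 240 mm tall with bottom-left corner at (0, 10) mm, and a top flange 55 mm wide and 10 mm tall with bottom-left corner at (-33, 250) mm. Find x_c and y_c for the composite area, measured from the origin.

bottom flange: A = 80 × 10 = 800.00, centroid at (62.00, 5.00).
web: A = 22 × 240 = 5280.00, centroid at (11.00, 130.00).
top flange: A = 55 × 10 = 550.00, centroid at (-5.50, 255.00).
ΣA = 6630.00 mm²
ΣAx_c = (800.00)(62.00) + (5280.00)(11.00) + (550.00)(-5.50) = 104655.00 mm³
ΣAy_c = (800.00)(5.00) + (5280.00)(130.00) + (550.00)(255.00) = 830650.00 mm³
x_c = 104655.00 / 6630.00 = 15.79 mm
y_c = 830650.00 / 6630.00 = 125.29 mm

x_c = 15.79 mm, y_c = 125.29 mm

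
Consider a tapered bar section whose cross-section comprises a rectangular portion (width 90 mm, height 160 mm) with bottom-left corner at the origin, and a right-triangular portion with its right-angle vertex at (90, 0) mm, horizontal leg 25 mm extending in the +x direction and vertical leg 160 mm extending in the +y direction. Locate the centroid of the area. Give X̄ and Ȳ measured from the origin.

X̄ = 51.50 mm, Ȳ = 76.75 mm

rectangular portion: A = 90 × 160 = 14400.00, centroid at (45.00, 80.00).
triangular portion: A = ½·25·160 = 2000.00, centroid at (98.33, 53.33).
ΣA = 16400.00 mm², ΣAX̄ = 844666.67 mm³, ΣAȲ = 1258666.67 mm³.
X̄ = 844666.67/16400.00 = 51.50 mm; Ȳ = 1258666.67/16400.00 = 76.75 mm.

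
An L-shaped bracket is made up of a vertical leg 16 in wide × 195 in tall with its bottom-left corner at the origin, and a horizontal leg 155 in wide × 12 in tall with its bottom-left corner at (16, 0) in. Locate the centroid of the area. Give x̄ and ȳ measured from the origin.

x̄ = 39.93 in, ȳ = 63.33 in

vertical leg: A = 16 × 195 = 3120.00, centroid at (8.00, 97.50).
horizontal leg: A = 155 × 12 = 1860.00, centroid at (93.50, 6.00).
ΣA = 4980.00 in², ΣAx̄ = 198870.00 in³, ΣAȳ = 315360.00 in³.
x̄ = 198870.00/4980.00 = 39.93 in; ȳ = 315360.00/4980.00 = 63.33 in.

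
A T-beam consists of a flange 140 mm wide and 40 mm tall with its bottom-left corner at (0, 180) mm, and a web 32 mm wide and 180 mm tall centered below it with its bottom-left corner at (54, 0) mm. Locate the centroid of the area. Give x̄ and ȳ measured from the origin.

x̄ = 70.00 mm, ȳ = 144.23 mm

Part | A | x̄ᵢ | ȳᵢ | A·x̄ᵢ | A·ȳᵢ
web | 5760.00 | 70.00 | 90.00 | 403200.00 | 518400.00
flange | 5600.00 | 70.00 | 200.00 | 392000.00 | 1120000.00
Σ | 11360.00 |  |  | 795200.00 | 1638400.00
x̄ = 795200.00 / 11360.00 = 70.00 mm
ȳ = 1638400.00 / 11360.00 = 144.23 mm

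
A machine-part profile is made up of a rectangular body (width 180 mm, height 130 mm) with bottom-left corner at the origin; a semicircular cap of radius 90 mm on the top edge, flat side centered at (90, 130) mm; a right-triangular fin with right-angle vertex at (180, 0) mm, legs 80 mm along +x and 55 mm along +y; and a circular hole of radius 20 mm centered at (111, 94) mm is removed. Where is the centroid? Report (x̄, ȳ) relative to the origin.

Part | A | x̄ᵢ | ȳᵢ | A·x̄ᵢ | A·ȳᵢ
rectangular body | 23400.00 | 90.00 | 65.00 | 2106000.00 | 1521000.00
semicircular top | 12723.45 | 90.00 | 168.20 | 1145110.52 | 2140048.53
triangular fin | 2200.00 | 206.67 | 18.33 | 454666.67 | 40333.33
hole | -1256.64 | 111.00 | 94.00 | -139486.71 | -118123.88
Σ | 37066.81 |  |  | 3566290.48 | 3583257.98
x̄ = 3566290.48 / 37066.81 = 96.21 mm
ȳ = 3583257.98 / 37066.81 = 96.67 mm

x̄ = 96.21 mm, ȳ = 96.67 mm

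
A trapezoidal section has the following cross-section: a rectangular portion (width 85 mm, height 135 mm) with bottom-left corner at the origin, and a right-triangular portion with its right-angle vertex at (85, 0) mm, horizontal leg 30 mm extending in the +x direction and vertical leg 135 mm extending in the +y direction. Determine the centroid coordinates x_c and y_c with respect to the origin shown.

x_c = 50.38 mm, y_c = 64.12 mm

rectangular portion: A = 85 × 135 = 11475.00, centroid at (42.50, 67.50).
triangular portion: A = ½·30·135 = 2025.00, centroid at (95.00, 45.00).
ΣA = 13500.00 mm²
ΣAx_c = (11475.00)(42.50) + (2025.00)(95.00) = 680062.50 mm³
ΣAy_c = (11475.00)(67.50) + (2025.00)(45.00) = 865687.50 mm³
x_c = 680062.50 / 13500.00 = 50.38 mm
y_c = 865687.50 / 13500.00 = 64.12 mm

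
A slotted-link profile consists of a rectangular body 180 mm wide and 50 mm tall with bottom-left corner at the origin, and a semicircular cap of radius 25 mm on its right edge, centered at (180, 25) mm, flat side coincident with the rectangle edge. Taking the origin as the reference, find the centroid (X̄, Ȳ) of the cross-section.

X̄ = 99.90 mm, Ȳ = 25.00 mm

Part | A | x̄ᵢ | ȳᵢ | A·x̄ᵢ | A·ȳᵢ
rectangular body | 9000.00 | 90.00 | 25.00 | 810000.00 | 225000.00
semicircular end | 981.75 | 190.61 | 25.00 | 187131.25 | 24543.69
Σ | 9981.75 |  |  | 997131.25 | 249543.69
X̄ = 997131.25 / 9981.75 = 99.90 mm
Ȳ = 249543.69 / 9981.75 = 25.00 mm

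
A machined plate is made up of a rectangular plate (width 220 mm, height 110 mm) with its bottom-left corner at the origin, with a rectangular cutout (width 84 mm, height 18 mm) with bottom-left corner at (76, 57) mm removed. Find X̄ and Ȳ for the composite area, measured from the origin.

plate: A = 220 × 110 = 24200.00, centroid at (110.00, 55.00).
hole: A = −(84 × 18) = -1512.00, centroid at (118.00, 66.00).
ΣA = 22688.00 mm²
ΣAX̄ = (24200.00)(110.00) + (-1512.00)(118.00) = 2483584.00 mm³
ΣAȲ = (24200.00)(55.00) + (-1512.00)(66.00) = 1231208.00 mm³
X̄ = 2483584.00 / 22688.00 = 109.47 mm
Ȳ = 1231208.00 / 22688.00 = 54.27 mm

X̄ = 109.47 mm, Ȳ = 54.27 mm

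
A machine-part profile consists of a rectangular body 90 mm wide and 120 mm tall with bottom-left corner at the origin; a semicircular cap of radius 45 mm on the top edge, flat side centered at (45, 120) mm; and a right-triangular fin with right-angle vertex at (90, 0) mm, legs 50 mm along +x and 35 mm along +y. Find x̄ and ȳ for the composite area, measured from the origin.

x̄ = 48.63 mm, ȳ = 74.09 mm

Part | A | x̄ᵢ | ȳᵢ | A·x̄ᵢ | A·ȳᵢ
rectangular body | 10800.00 | 45.00 | 60.00 | 486000.00 | 648000.00
semicircular top | 3180.86 | 45.00 | 139.10 | 143138.82 | 442453.51
triangular fin | 875.00 | 106.67 | 11.67 | 93333.33 | 10208.33
Σ | 14855.86 |  |  | 722472.15 | 1100661.84
x̄ = 722472.15 / 14855.86 = 48.63 mm
ȳ = 1100661.84 / 14855.86 = 74.09 mm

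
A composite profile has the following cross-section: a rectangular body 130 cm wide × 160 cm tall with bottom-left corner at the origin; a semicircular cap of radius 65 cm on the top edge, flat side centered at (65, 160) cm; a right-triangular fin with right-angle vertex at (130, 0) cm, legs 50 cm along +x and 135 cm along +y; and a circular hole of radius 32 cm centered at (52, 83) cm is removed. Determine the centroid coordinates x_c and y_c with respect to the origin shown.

rectangular body: A = 130 × 160 = 20800.00, centroid at (65.00, 80.00).
semicircular top: A = ½π·65² = 6636.61, centroid at (65.00, 187.59).
triangular fin: A = ½·50·135 = 3375.00, centroid at (146.67, 45.00).
hole: A = −π·32² = -3216.99, centroid at (52.00, 83.00).
ΣA = 27594.62 cm², ΣAx_c = 2111096.42 cm³, ΣAy_c = 2793806.41 cm³.
x_c = 2111096.42/27594.62 = 76.50 cm; y_c = 2793806.41/27594.62 = 101.24 cm.

x_c = 76.50 cm, y_c = 101.24 cm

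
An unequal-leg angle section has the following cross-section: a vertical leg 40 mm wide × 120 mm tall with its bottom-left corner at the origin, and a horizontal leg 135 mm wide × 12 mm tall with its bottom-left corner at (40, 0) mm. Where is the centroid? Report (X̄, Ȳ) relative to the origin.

X̄ = 42.08 mm, Ȳ = 46.37 mm

vertical leg: A = 40 × 120 = 4800.00, centroid at (20.00, 60.00).
horizontal leg: A = 135 × 12 = 1620.00, centroid at (107.50, 6.00).
ΣA = 6420.00 mm²
ΣAX̄ = (4800.00)(20.00) + (1620.00)(107.50) = 270150.00 mm³
ΣAȲ = (4800.00)(60.00) + (1620.00)(6.00) = 297720.00 mm³
X̄ = 270150.00 / 6420.00 = 42.08 mm
Ȳ = 297720.00 / 6420.00 = 46.37 mm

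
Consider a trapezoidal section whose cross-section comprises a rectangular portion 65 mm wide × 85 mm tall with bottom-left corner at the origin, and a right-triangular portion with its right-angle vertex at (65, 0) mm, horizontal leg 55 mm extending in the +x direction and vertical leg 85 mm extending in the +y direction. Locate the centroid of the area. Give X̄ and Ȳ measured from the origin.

X̄ = 47.61 mm, Ȳ = 38.29 mm

Part | A | x̄ᵢ | ȳᵢ | A·x̄ᵢ | A·ȳᵢ
rectangular portion | 5525.00 | 32.50 | 42.50 | 179562.50 | 234812.50
triangular portion | 2337.50 | 83.33 | 28.33 | 194791.67 | 66229.17
Σ | 7862.50 |  |  | 374354.17 | 301041.67
X̄ = 374354.17 / 7862.50 = 47.61 mm
Ȳ = 301041.67 / 7862.50 = 38.29 mm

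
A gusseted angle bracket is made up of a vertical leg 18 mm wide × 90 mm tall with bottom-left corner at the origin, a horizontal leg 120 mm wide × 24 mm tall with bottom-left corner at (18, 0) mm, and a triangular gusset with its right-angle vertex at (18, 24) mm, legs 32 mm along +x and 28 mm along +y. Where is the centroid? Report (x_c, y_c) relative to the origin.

x_c = 50.94 mm, y_c = 24.74 mm

vertical leg: A = 18 × 90 = 1620.00, centroid at (9.00, 45.00).
horizontal leg: A = 120 × 24 = 2880.00, centroid at (78.00, 12.00).
gusset: A = ½·32·28 = 448.00, centroid at (28.67, 33.33).
ΣA = 4948.00 mm², ΣAx_c = 252062.67 mm³, ΣAy_c = 122393.33 mm³.
x_c = 252062.67/4948.00 = 50.94 mm; y_c = 122393.33/4948.00 = 24.74 mm.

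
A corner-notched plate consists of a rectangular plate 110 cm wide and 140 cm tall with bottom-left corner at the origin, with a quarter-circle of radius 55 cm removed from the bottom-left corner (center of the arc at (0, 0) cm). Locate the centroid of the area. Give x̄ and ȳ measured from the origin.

x̄ = 60.77 cm, ȳ = 78.51 cm

plate: A = 110 × 140 = 15400.00, centroid at (55.00, 70.00).
removed quarter-circle: A = −¼π·55² = -2375.83, centroid at (23.34, 23.34).
ΣA = 13024.17 cm², ΣAx̄ = 791541.67 cm³, ΣAȳ = 1022541.67 cm³.
x̄ = 791541.67/13024.17 = 60.77 cm; ȳ = 1022541.67/13024.17 = 78.51 cm.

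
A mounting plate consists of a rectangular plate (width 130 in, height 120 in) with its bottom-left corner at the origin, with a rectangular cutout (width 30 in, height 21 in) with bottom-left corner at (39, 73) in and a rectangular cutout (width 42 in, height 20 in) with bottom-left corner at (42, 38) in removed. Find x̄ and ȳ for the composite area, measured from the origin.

Part | A | x̄ᵢ | ȳᵢ | A·x̄ᵢ | A·ȳᵢ
plate | 15600.00 | 65.00 | 60.00 | 1014000.00 | 936000.00
hole 1 | -630.00 | 54.00 | 83.50 | -34020.00 | -52605.00
hole 2 | -840.00 | 63.00 | 48.00 | -52920.00 | -40320.00
Σ | 14130.00 |  |  | 927060.00 | 843075.00
x̄ = 927060.00 / 14130.00 = 65.61 in
ȳ = 843075.00 / 14130.00 = 59.67 in

x̄ = 65.61 in, ȳ = 59.67 in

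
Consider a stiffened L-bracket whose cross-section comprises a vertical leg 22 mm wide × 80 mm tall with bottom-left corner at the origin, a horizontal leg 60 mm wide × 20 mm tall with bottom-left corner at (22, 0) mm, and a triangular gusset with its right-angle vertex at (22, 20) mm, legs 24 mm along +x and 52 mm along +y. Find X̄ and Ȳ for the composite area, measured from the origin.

X̄ = 28.04 mm, Ȳ = 29.49 mm

vertical leg: A = 22 × 80 = 1760.00, centroid at (11.00, 40.00).
horizontal leg: A = 60 × 20 = 1200.00, centroid at (52.00, 10.00).
gusset: A = ½·24·52 = 624.00, centroid at (30.00, 37.33).
ΣA = 3584.00 mm²
ΣAX̄ = (1760.00)(11.00) + (1200.00)(52.00) + (624.00)(30.00) = 100480.00 mm³
ΣAȲ = (1760.00)(40.00) + (1200.00)(10.00) + (624.00)(37.33) = 105696.00 mm³
X̄ = 100480.00 / 3584.00 = 28.04 mm
Ȳ = 105696.00 / 3584.00 = 29.49 mm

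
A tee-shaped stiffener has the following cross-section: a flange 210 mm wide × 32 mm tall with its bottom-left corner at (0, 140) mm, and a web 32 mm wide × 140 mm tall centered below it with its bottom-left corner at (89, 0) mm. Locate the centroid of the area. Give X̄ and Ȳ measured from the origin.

web: A = 32 × 140 = 4480.00, centroid at (105.00, 70.00).
flange: A = 210 × 32 = 6720.00, centroid at (105.00, 156.00).
ΣA = 11200.00 mm²
ΣAX̄ = (4480.00)(105.00) + (6720.00)(105.00) = 1176000.00 mm³
ΣAȲ = (4480.00)(70.00) + (6720.00)(156.00) = 1361920.00 mm³
X̄ = 1176000.00 / 11200.00 = 105.00 mm
Ȳ = 1361920.00 / 11200.00 = 121.60 mm

X̄ = 105.00 mm, Ȳ = 121.60 mm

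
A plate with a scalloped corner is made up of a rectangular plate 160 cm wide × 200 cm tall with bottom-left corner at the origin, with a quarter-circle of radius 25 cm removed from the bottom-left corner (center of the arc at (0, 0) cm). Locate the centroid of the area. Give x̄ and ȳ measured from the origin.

plate: A = 160 × 200 = 32000.00, centroid at (80.00, 100.00).
removed quarter-circle: A = −¼π·25² = -490.87, centroid at (10.61, 10.61).
ΣA = 31509.13 cm², ΣAx̄ = 2554791.67 cm³, ΣAȳ = 3194791.67 cm³.
x̄ = 2554791.67/31509.13 = 81.08 cm; ȳ = 3194791.67/31509.13 = 101.39 cm.

x̄ = 81.08 cm, ȳ = 101.39 cm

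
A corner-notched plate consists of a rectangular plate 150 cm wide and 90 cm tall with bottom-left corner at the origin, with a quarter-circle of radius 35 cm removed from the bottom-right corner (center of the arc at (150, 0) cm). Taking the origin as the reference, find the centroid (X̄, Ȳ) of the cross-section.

plate: A = 150 × 90 = 13500.00, centroid at (75.00, 45.00).
removed quarter-circle: A = −¼π·35² = -962.11, centroid at (135.15, 14.85).
ΣA = 12537.89 cm², ΣAX̄ = 882474.75 cm³, ΣAȲ = 593208.33 cm³.
X̄ = 882474.75/12537.89 = 70.38 cm; Ȳ = 593208.33/12537.89 = 47.31 cm.

X̄ = 70.38 cm, Ȳ = 47.31 cm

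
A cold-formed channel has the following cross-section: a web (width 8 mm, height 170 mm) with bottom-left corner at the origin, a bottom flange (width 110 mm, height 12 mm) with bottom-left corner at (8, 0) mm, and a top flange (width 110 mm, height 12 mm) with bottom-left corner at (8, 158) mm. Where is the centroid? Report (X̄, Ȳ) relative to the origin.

web: A = 8 × 170 = 1360.00, centroid at (4.00, 85.00).
bottom flange: A = 110 × 12 = 1320.00, centroid at (63.00, 6.00).
top flange: A = 110 × 12 = 1320.00, centroid at (63.00, 164.00).
ΣA = 4000.00 mm², ΣAX̄ = 171760.00 mm³, ΣAȲ = 340000.00 mm³.
X̄ = 171760.00/4000.00 = 42.94 mm; Ȳ = 340000.00/4000.00 = 85.00 mm.

X̄ = 42.94 mm, Ȳ = 85.00 mm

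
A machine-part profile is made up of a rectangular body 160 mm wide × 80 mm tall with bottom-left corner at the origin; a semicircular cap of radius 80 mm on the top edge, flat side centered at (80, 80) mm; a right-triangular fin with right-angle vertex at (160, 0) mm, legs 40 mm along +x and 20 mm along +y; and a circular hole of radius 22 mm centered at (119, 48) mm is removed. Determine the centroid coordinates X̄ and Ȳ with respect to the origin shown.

rectangular body: A = 160 × 80 = 12800.00, centroid at (80.00, 40.00).
semicircular top: A = ½π·80² = 10053.10, centroid at (80.00, 113.95).
triangular fin: A = ½·40·20 = 400.00, centroid at (173.33, 6.67).
hole: A = −π·22² = -1520.53, centroid at (119.00, 48.00).
ΣA = 21732.57 mm²
ΣAX̄ = (12800.00)(80.00) + (10053.10)(80.00) + (400.00)(173.33) + (-1520.53)(119.00) = 1716637.88 mm³
ΣAȲ = (12800.00)(40.00) + (10053.10)(113.95) + (400.00)(6.67) + (-1520.53)(48.00) = 1587262.24 mm³
X̄ = 1716637.88 / 21732.57 = 78.99 mm
Ȳ = 1587262.24 / 21732.57 = 73.04 mm

X̄ = 78.99 mm, Ȳ = 73.04 mm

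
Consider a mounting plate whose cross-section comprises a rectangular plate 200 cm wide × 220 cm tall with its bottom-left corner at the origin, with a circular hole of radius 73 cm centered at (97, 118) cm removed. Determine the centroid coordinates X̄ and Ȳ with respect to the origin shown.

plate: A = 200 × 220 = 44000.00, centroid at (100.00, 110.00).
hole: A = −π·73² = -16741.55, centroid at (97.00, 118.00).
ΣA = 27258.45 cm²
ΣAX̄ = (44000.00)(100.00) + (-16741.55)(97.00) = 2776069.92 cm³
ΣAȲ = (44000.00)(110.00) + (-16741.55)(118.00) = 2864497.42 cm³
X̄ = 2776069.92 / 27258.45 = 101.84 cm
Ȳ = 2864497.42 / 27258.45 = 105.09 cm

X̄ = 101.84 cm, Ȳ = 105.09 cm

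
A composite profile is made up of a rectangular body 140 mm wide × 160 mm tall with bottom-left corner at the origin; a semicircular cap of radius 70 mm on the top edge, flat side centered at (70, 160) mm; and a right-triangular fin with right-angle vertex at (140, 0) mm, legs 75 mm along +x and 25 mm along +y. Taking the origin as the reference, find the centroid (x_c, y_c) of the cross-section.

rectangular body: A = 140 × 160 = 22400.00, centroid at (70.00, 80.00).
semicircular top: A = ½π·70² = 7696.90, centroid at (70.00, 189.71).
triangular fin: A = ½·75·25 = 937.50, centroid at (165.00, 8.33).
ΣA = 31034.40 mm²
ΣAx_c = (22400.00)(70.00) + (7696.90)(70.00) + (937.50)(165.00) = 2261470.64 mm³
ΣAy_c = (22400.00)(80.00) + (7696.90)(189.71) + (937.50)(8.33) = 3259983.49 mm³
x_c = 2261470.64 / 31034.40 = 72.87 mm
y_c = 3259983.49 / 31034.40 = 105.04 mm

x_c = 72.87 mm, y_c = 105.04 mm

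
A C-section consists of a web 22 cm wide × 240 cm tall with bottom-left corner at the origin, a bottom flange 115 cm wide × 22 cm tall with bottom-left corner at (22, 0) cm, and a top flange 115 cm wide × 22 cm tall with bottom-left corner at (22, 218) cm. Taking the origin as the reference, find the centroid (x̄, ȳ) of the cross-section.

x̄ = 44.52 cm, ȳ = 120.00 cm

web: A = 22 × 240 = 5280.00, centroid at (11.00, 120.00).
bottom flange: A = 115 × 22 = 2530.00, centroid at (79.50, 11.00).
top flange: A = 115 × 22 = 2530.00, centroid at (79.50, 229.00).
ΣA = 10340.00 cm², ΣAx̄ = 460350.00 cm³, ΣAȳ = 1240800.00 cm³.
x̄ = 460350.00/10340.00 = 44.52 cm; ȳ = 1240800.00/10340.00 = 120.00 cm.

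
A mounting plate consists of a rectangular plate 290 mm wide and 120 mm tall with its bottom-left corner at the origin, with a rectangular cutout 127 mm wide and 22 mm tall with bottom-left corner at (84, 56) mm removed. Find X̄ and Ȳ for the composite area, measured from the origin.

X̄ = 144.78 mm, Ȳ = 59.39 mm

plate: A = 290 × 120 = 34800.00, centroid at (145.00, 60.00).
hole: A = −(127 × 22) = -2794.00, centroid at (147.50, 67.00).
ΣA = 32006.00 mm², ΣAX̄ = 4633885.00 mm³, ΣAȲ = 1900802.00 mm³.
X̄ = 4633885.00/32006.00 = 144.78 mm; Ȳ = 1900802.00/32006.00 = 59.39 mm.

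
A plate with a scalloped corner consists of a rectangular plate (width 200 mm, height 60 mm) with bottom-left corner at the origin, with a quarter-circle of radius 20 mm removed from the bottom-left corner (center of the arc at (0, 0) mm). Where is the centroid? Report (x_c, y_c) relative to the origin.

plate: A = 200 × 60 = 12000.00, centroid at (100.00, 30.00).
removed quarter-circle: A = −¼π·20² = -314.16, centroid at (8.49, 8.49).
ΣA = 11685.84 mm², ΣAx_c = 1197333.33 mm³, ΣAy_c = 357333.33 mm³.
x_c = 1197333.33/11685.84 = 102.46 mm; y_c = 357333.33/11685.84 = 30.58 mm.

x_c = 102.46 mm, y_c = 30.58 mm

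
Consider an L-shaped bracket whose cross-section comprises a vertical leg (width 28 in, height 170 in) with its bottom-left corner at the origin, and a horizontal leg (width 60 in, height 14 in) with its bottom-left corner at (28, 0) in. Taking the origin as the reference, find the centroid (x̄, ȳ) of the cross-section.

x̄ = 20.60 in, ȳ = 73.30 in

Part | A | x̄ᵢ | ȳᵢ | A·x̄ᵢ | A·ȳᵢ
vertical leg | 4760.00 | 14.00 | 85.00 | 66640.00 | 404600.00
horizontal leg | 840.00 | 58.00 | 7.00 | 48720.00 | 5880.00
Σ | 5600.00 |  |  | 115360.00 | 410480.00
x̄ = 115360.00 / 5600.00 = 20.60 in
ȳ = 410480.00 / 5600.00 = 73.30 in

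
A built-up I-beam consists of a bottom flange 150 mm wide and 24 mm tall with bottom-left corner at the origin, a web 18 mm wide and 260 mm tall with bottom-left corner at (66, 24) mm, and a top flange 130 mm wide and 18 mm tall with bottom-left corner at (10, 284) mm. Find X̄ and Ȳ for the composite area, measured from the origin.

bottom flange: A = 150 × 24 = 3600.00, centroid at (75.00, 12.00).
web: A = 18 × 260 = 4680.00, centroid at (75.00, 154.00).
top flange: A = 130 × 18 = 2340.00, centroid at (75.00, 293.00).
ΣA = 10620.00 mm², ΣAX̄ = 796500.00 mm³, ΣAȲ = 1449540.00 mm³.
X̄ = 796500.00/10620.00 = 75.00 mm; Ȳ = 1449540.00/10620.00 = 136.49 mm.

X̄ = 75.00 mm, Ȳ = 136.49 mm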